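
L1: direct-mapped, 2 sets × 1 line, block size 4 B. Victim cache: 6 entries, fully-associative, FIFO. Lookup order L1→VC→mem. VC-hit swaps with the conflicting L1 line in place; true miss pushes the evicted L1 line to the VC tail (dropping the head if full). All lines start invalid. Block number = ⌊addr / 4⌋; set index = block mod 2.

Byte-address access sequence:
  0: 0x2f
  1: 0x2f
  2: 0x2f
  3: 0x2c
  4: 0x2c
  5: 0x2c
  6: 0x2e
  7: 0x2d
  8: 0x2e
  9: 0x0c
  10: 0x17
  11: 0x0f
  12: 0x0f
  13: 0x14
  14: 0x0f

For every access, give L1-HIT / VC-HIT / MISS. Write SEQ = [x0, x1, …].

  [0] addr=0x2f blk=11 s=1: MISS | VC []
  [1] addr=0x2f blk=11 s=1: L1-HIT | VC []
  [2] addr=0x2f blk=11 s=1: L1-HIT | VC []
  [3] addr=0x2c blk=11 s=1: L1-HIT | VC []
  [4] addr=0x2c blk=11 s=1: L1-HIT | VC []
  [5] addr=0x2c blk=11 s=1: L1-HIT | VC []
  [6] addr=0x2e blk=11 s=1: L1-HIT | VC []
  [7] addr=0x2d blk=11 s=1: L1-HIT | VC []
  [8] addr=0x2e blk=11 s=1: L1-HIT | VC []
  [9] addr=0xc blk=3 s=1: MISS | VC [11]
  [10] addr=0x17 blk=5 s=1: MISS | VC [11, 3]
  [11] addr=0xf blk=3 s=1: VC-HIT | VC [11, 5]
  [12] addr=0xf blk=3 s=1: L1-HIT | VC [11, 5]
  [13] addr=0x14 blk=5 s=1: VC-HIT | VC [11, 3]
  [14] addr=0xf blk=3 s=1: VC-HIT | VC [11, 5]

SEQ = [MISS, L1-HIT, L1-HIT, L1-HIT, L1-HIT, L1-HIT, L1-HIT, L1-HIT, L1-HIT, MISS, MISS, VC-HIT, L1-HIT, VC-HIT, VC-HIT]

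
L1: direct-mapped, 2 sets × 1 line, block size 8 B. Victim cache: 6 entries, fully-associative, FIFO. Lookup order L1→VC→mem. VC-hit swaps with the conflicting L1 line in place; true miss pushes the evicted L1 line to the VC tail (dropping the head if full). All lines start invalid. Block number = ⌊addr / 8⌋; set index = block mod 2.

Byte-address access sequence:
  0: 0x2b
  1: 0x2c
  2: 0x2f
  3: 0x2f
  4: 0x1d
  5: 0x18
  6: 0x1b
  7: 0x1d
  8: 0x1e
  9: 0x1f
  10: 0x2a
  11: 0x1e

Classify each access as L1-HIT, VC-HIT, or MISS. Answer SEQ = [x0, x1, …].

#0 0x2b→b5/s1 MISS; vc=[]
#1 0x2c→b5/s1 L1-HIT; vc=[]
#2 0x2f→b5/s1 L1-HIT; vc=[]
#3 0x2f→b5/s1 L1-HIT; vc=[]
#4 0x1d→b3/s1 MISS; vc=[5]
#5 0x18→b3/s1 L1-HIT; vc=[5]
#6 0x1b→b3/s1 L1-HIT; vc=[5]
#7 0x1d→b3/s1 L1-HIT; vc=[5]
#8 0x1e→b3/s1 L1-HIT; vc=[5]
#9 0x1f→b3/s1 L1-HIT; vc=[5]
#10 0x2a→b5/s1 VC-HIT; vc=[3]
#11 0x1e→b3/s1 VC-HIT; vc=[5]

SEQ = [MISS, L1-HIT, L1-HIT, L1-HIT, MISS, L1-HIT, L1-HIT, L1-HIT, L1-HIT, L1-HIT, VC-HIT, VC-HIT]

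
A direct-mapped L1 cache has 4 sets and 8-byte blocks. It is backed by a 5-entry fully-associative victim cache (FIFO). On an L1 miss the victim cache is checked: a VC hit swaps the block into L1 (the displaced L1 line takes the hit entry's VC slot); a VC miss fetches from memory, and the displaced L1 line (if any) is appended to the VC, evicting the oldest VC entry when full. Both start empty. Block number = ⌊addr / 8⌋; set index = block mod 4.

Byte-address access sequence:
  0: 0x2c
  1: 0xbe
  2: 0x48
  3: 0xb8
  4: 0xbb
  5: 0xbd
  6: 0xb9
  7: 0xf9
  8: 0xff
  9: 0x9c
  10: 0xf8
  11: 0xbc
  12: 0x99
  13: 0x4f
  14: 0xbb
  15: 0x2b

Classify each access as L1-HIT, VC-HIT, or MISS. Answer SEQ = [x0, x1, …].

SEQ = [MISS, MISS, MISS, L1-HIT, L1-HIT, L1-HIT, L1-HIT, MISS, L1-HIT, MISS, VC-HIT, VC-HIT, VC-HIT, L1-HIT, VC-HIT, VC-HIT]

#0 0x2c→b5/s1 MISS; vc=[]
#1 0xbe→b23/s3 MISS; vc=[]
#2 0x48→b9/s1 MISS; vc=[5]
#3 0xb8→b23/s3 L1-HIT; vc=[5]
#4 0xbb→b23/s3 L1-HIT; vc=[5]
#5 0xbd→b23/s3 L1-HIT; vc=[5]
#6 0xb9→b23/s3 L1-HIT; vc=[5]
#7 0xf9→b31/s3 MISS; vc=[5,23]
#8 0xff→b31/s3 L1-HIT; vc=[5,23]
#9 0x9c→b19/s3 MISS; vc=[5,23,31]
#10 0xf8→b31/s3 VC-HIT; vc=[5,23,19]
#11 0xbc→b23/s3 VC-HIT; vc=[5,31,19]
#12 0x99→b19/s3 VC-HIT; vc=[5,31,23]
#13 0x4f→b9/s1 L1-HIT; vc=[5,31,23]
#14 0xbb→b23/s3 VC-HIT; vc=[5,31,19]
#15 0x2b→b5/s1 VC-HIT; vc=[9,31,19]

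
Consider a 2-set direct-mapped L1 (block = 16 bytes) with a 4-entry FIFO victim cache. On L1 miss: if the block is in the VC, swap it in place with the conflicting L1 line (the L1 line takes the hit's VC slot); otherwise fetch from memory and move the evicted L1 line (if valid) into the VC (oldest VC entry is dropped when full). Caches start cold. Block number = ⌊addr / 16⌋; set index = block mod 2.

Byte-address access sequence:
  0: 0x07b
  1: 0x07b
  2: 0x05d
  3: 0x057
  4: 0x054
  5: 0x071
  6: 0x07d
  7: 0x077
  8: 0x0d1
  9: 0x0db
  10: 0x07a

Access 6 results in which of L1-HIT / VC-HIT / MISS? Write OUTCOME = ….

#0 0x7b→b7/s1 MISS; vc=[]
#1 0x7b→b7/s1 L1-HIT; vc=[]
#2 0x5d→b5/s1 MISS; vc=[7]
#3 0x57→b5/s1 L1-HIT; vc=[7]
#4 0x54→b5/s1 L1-HIT; vc=[7]
#5 0x71→b7/s1 VC-HIT; vc=[5]
#6 0x7d→b7/s1 L1-HIT; vc=[5]
#7 0x77→b7/s1 L1-HIT; vc=[5]
#8 0xd1→b13/s1 MISS; vc=[5,7]
#9 0xdb→b13/s1 L1-HIT; vc=[5,7]
#10 0x7a→b7/s1 VC-HIT; vc=[5,13]

OUTCOME = L1-HIT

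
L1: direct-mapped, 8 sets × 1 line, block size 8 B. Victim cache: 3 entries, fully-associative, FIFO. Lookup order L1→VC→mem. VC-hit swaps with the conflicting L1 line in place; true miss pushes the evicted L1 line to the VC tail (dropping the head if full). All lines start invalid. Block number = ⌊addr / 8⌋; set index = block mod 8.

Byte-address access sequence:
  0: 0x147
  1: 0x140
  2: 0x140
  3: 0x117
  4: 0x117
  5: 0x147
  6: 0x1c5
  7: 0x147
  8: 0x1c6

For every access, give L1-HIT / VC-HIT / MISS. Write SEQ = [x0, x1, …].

SEQ = [MISS, L1-HIT, L1-HIT, MISS, L1-HIT, L1-HIT, MISS, VC-HIT, VC-HIT]

#0 0x147→b40/s0 MISS; vc=[]
#1 0x140→b40/s0 L1-HIT; vc=[]
#2 0x140→b40/s0 L1-HIT; vc=[]
#3 0x117→b34/s2 MISS; vc=[]
#4 0x117→b34/s2 L1-HIT; vc=[]
#5 0x147→b40/s0 L1-HIT; vc=[]
#6 0x1c5→b56/s0 MISS; vc=[40]
#7 0x147→b40/s0 VC-HIT; vc=[56]
#8 0x1c6→b56/s0 VC-HIT; vc=[40]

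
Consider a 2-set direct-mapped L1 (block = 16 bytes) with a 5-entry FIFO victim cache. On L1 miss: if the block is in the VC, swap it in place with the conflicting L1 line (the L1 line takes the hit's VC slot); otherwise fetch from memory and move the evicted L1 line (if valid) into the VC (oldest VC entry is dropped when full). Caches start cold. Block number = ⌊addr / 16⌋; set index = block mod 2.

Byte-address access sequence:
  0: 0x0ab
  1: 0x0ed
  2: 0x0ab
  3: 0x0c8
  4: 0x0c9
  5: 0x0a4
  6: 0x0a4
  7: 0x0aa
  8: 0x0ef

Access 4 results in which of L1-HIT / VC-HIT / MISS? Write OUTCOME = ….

  [0] addr=0xab blk=10 s=0: MISS | VC []
  [1] addr=0xed blk=14 s=0: MISS | VC [10]
  [2] addr=0xab blk=10 s=0: VC-HIT | VC [14]
  [3] addr=0xc8 blk=12 s=0: MISS | VC [14, 10]
  [4] addr=0xc9 blk=12 s=0: L1-HIT | VC [14, 10]
  [5] addr=0xa4 blk=10 s=0: VC-HIT | VC [14, 12]
  [6] addr=0xa4 blk=10 s=0: L1-HIT | VC [14, 12]
  [7] addr=0xaa blk=10 s=0: L1-HIT | VC [14, 12]
  [8] addr=0xef blk=14 s=0: VC-HIT | VC [10, 12]

OUTCOME = L1-HIT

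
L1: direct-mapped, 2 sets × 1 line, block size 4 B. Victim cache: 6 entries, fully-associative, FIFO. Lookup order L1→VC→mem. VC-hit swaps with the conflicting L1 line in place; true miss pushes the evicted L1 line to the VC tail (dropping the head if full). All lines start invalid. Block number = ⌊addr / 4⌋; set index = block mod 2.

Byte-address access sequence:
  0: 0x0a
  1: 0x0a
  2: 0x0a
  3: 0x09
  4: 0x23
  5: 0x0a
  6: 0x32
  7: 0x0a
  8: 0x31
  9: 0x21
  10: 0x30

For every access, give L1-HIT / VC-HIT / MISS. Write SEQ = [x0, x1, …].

SEQ = [MISS, L1-HIT, L1-HIT, L1-HIT, MISS, VC-HIT, MISS, VC-HIT, VC-HIT, VC-HIT, VC-HIT]

0: 0xa (blk 2, set 0) → MISS  vc=[]
1: 0xa (blk 2, set 0) → L1-HIT  vc=[]
2: 0xa (blk 2, set 0) → L1-HIT  vc=[]
3: 0x9 (blk 2, set 0) → L1-HIT  vc=[]
4: 0x23 (blk 8, set 0) → MISS  vc=[2]
5: 0xa (blk 2, set 0) → VC-HIT  vc=[8]
6: 0x32 (blk 12, set 0) → MISS  vc=[8, 2]
7: 0xa (blk 2, set 0) → VC-HIT  vc=[8, 12]
8: 0x31 (blk 12, set 0) → VC-HIT  vc=[8, 2]
9: 0x21 (blk 8, set 0) → VC-HIT  vc=[12, 2]
10: 0x30 (blk 12, set 0) → VC-HIT  vc=[8, 2]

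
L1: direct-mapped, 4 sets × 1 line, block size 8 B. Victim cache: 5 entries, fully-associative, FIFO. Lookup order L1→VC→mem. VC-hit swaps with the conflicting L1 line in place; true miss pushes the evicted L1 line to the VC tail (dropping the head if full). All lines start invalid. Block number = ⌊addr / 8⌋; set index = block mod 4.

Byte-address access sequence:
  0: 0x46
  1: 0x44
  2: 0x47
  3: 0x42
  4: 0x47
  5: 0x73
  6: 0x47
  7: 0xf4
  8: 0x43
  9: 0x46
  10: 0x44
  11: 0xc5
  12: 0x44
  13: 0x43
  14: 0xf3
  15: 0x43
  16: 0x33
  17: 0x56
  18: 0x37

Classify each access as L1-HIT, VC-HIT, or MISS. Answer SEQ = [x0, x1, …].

SEQ = [MISS, L1-HIT, L1-HIT, L1-HIT, L1-HIT, MISS, L1-HIT, MISS, L1-HIT, L1-HIT, L1-HIT, MISS, VC-HIT, L1-HIT, L1-HIT, L1-HIT, MISS, MISS, VC-HIT]

0: 0x46 (blk 8, set 0) → MISS  vc=[]
1: 0x44 (blk 8, set 0) → L1-HIT  vc=[]
2: 0x47 (blk 8, set 0) → L1-HIT  vc=[]
3: 0x42 (blk 8, set 0) → L1-HIT  vc=[]
4: 0x47 (blk 8, set 0) → L1-HIT  vc=[]
5: 0x73 (blk 14, set 2) → MISS  vc=[]
6: 0x47 (blk 8, set 0) → L1-HIT  vc=[]
7: 0xf4 (blk 30, set 2) → MISS  vc=[14]
8: 0x43 (blk 8, set 0) → L1-HIT  vc=[14]
9: 0x46 (blk 8, set 0) → L1-HIT  vc=[14]
10: 0x44 (blk 8, set 0) → L1-HIT  vc=[14]
11: 0xc5 (blk 24, set 0) → MISS  vc=[14, 8]
12: 0x44 (blk 8, set 0) → VC-HIT  vc=[14, 24]
13: 0x43 (blk 8, set 0) → L1-HIT  vc=[14, 24]
14: 0xf3 (blk 30, set 2) → L1-HIT  vc=[14, 24]
15: 0x43 (blk 8, set 0) → L1-HIT  vc=[14, 24]
16: 0x33 (blk 6, set 2) → MISS  vc=[14, 24, 30]
17: 0x56 (blk 10, set 2) → MISS  vc=[14, 24, 30, 6]
18: 0x37 (blk 6, set 2) → VC-HIT  vc=[14, 24, 30, 10]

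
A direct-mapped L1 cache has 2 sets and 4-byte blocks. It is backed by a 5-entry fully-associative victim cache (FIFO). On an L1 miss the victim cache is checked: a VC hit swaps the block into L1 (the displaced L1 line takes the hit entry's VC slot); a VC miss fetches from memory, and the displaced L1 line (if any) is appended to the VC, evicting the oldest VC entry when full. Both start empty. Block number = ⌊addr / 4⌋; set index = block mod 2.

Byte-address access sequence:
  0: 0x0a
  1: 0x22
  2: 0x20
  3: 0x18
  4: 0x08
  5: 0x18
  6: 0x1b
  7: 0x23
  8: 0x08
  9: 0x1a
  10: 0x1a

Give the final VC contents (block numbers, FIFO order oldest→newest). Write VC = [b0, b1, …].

VC = [8, 2]

#0 0xa→b2/s0 MISS; vc=[]
#1 0x22→b8/s0 MISS; vc=[2]
#2 0x20→b8/s0 L1-HIT; vc=[2]
#3 0x18→b6/s0 MISS; vc=[2,8]
#4 0x8→b2/s0 VC-HIT; vc=[6,8]
#5 0x18→b6/s0 VC-HIT; vc=[2,8]
#6 0x1b→b6/s0 L1-HIT; vc=[2,8]
#7 0x23→b8/s0 VC-HIT; vc=[2,6]
#8 0x8→b2/s0 VC-HIT; vc=[8,6]
#9 0x1a→b6/s0 VC-HIT; vc=[8,2]
#10 0x1a→b6/s0 L1-HIT; vc=[8,2]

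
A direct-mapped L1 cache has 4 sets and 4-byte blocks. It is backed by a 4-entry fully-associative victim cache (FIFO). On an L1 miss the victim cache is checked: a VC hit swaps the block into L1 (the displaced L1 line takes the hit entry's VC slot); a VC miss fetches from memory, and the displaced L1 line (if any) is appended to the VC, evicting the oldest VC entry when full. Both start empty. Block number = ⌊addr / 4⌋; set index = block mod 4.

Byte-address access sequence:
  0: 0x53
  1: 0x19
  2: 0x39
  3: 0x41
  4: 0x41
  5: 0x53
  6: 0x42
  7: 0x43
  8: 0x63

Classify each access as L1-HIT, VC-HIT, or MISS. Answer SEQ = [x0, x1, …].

0: 0x53 (blk 20, set 0) → MISS  vc=[]
1: 0x19 (blk 6, set 2) → MISS  vc=[]
2: 0x39 (blk 14, set 2) → MISS  vc=[6]
3: 0x41 (blk 16, set 0) → MISS  vc=[6, 20]
4: 0x41 (blk 16, set 0) → L1-HIT  vc=[6, 20]
5: 0x53 (blk 20, set 0) → VC-HIT  vc=[6, 16]
6: 0x42 (blk 16, set 0) → VC-HIT  vc=[6, 20]
7: 0x43 (blk 16, set 0) → L1-HIT  vc=[6, 20]
8: 0x63 (blk 24, set 0) → MISS  vc=[6, 20, 16]

SEQ = [MISS, MISS, MISS, MISS, L1-HIT, VC-HIT, VC-HIT, L1-HIT, MISS]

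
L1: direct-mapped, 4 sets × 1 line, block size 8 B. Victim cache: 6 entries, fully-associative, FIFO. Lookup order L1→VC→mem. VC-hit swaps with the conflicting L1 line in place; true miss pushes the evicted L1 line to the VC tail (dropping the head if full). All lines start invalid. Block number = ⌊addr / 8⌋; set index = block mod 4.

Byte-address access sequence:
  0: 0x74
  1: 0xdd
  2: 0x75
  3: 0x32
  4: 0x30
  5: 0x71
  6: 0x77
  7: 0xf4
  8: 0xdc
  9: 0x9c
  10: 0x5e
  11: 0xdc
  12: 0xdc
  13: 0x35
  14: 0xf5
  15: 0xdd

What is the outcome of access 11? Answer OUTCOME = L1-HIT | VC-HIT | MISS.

OUTCOME = VC-HIT

#0 0x74→b14/s2 MISS; vc=[]
#1 0xdd→b27/s3 MISS; vc=[]
#2 0x75→b14/s2 L1-HIT; vc=[]
#3 0x32→b6/s2 MISS; vc=[14]
#4 0x30→b6/s2 L1-HIT; vc=[14]
#5 0x71→b14/s2 VC-HIT; vc=[6]
#6 0x77→b14/s2 L1-HIT; vc=[6]
#7 0xf4→b30/s2 MISS; vc=[6,14]
#8 0xdc→b27/s3 L1-HIT; vc=[6,14]
#9 0x9c→b19/s3 MISS; vc=[6,14,27]
#10 0x5e→b11/s3 MISS; vc=[6,14,27,19]
#11 0xdc→b27/s3 VC-HIT; vc=[6,14,11,19]
#12 0xdc→b27/s3 L1-HIT; vc=[6,14,11,19]
#13 0x35→b6/s2 VC-HIT; vc=[30,14,11,19]
#14 0xf5→b30/s2 VC-HIT; vc=[6,14,11,19]
#15 0xdd→b27/s3 L1-HIT; vc=[6,14,11,19]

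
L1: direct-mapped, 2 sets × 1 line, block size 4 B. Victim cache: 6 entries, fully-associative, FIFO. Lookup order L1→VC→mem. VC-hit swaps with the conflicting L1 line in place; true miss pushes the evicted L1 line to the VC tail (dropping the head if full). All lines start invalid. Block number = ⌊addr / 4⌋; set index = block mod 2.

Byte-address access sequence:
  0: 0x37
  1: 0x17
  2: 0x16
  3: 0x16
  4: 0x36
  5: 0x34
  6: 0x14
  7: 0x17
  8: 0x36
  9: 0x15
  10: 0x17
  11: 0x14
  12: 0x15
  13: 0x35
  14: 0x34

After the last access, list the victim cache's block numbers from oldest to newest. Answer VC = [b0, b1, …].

VC = [5]

#0 0x37→b13/s1 MISS; vc=[]
#1 0x17→b5/s1 MISS; vc=[13]
#2 0x16→b5/s1 L1-HIT; vc=[13]
#3 0x16→b5/s1 L1-HIT; vc=[13]
#4 0x36→b13/s1 VC-HIT; vc=[5]
#5 0x34→b13/s1 L1-HIT; vc=[5]
#6 0x14→b5/s1 VC-HIT; vc=[13]
#7 0x17→b5/s1 L1-HIT; vc=[13]
#8 0x36→b13/s1 VC-HIT; vc=[5]
#9 0x15→b5/s1 VC-HIT; vc=[13]
#10 0x17→b5/s1 L1-HIT; vc=[13]
#11 0x14→b5/s1 L1-HIT; vc=[13]
#12 0x15→b5/s1 L1-HIT; vc=[13]
#13 0x35→b13/s1 VC-HIT; vc=[5]
#14 0x34→b13/s1 L1-HIT; vc=[5]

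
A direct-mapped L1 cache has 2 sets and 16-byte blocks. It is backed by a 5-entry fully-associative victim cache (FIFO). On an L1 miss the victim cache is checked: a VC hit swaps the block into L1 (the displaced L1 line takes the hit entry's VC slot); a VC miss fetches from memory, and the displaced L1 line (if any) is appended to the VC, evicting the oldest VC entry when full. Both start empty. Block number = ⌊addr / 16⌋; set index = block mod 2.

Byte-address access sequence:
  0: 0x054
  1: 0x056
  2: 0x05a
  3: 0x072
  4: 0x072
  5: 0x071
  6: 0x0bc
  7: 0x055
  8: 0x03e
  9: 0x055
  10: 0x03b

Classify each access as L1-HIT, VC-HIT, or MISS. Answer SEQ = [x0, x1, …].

SEQ = [MISS, L1-HIT, L1-HIT, MISS, L1-HIT, L1-HIT, MISS, VC-HIT, MISS, VC-HIT, VC-HIT]

  [0] addr=0x54 blk=5 s=1: MISS | VC []
  [1] addr=0x56 blk=5 s=1: L1-HIT | VC []
  [2] addr=0x5a blk=5 s=1: L1-HIT | VC []
  [3] addr=0x72 blk=7 s=1: MISS | VC [5]
  [4] addr=0x72 blk=7 s=1: L1-HIT | VC [5]
  [5] addr=0x71 blk=7 s=1: L1-HIT | VC [5]
  [6] addr=0xbc blk=11 s=1: MISS | VC [5, 7]
  [7] addr=0x55 blk=5 s=1: VC-HIT | VC [11, 7]
  [8] addr=0x3e blk=3 s=1: MISS | VC [11, 7, 5]
  [9] addr=0x55 blk=5 s=1: VC-HIT | VC [11, 7, 3]
  [10] addr=0x3b blk=3 s=1: VC-HIT | VC [11, 7, 5]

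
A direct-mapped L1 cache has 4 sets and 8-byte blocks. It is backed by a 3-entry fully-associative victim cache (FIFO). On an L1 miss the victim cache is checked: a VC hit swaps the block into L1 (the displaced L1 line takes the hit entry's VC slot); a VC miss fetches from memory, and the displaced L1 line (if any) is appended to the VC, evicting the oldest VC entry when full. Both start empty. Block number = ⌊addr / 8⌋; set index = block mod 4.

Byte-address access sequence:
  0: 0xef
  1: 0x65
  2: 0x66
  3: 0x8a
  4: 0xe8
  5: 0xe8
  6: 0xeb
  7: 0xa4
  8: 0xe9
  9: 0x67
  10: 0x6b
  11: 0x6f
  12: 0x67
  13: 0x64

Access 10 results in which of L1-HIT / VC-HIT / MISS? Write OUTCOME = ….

0: 0xef (blk 29, set 1) → MISS  vc=[]
1: 0x65 (blk 12, set 0) → MISS  vc=[]
2: 0x66 (blk 12, set 0) → L1-HIT  vc=[]
3: 0x8a (blk 17, set 1) → MISS  vc=[29]
4: 0xe8 (blk 29, set 1) → VC-HIT  vc=[17]
5: 0xe8 (blk 29, set 1) → L1-HIT  vc=[17]
6: 0xeb (blk 29, set 1) → L1-HIT  vc=[17]
7: 0xa4 (blk 20, set 0) → MISS  vc=[17, 12]
8: 0xe9 (blk 29, set 1) → L1-HIT  vc=[17, 12]
9: 0x67 (blk 12, set 0) → VC-HIT  vc=[17, 20]
10: 0x6b (blk 13, set 1) → MISS  vc=[17, 20, 29]
11: 0x6f (blk 13, set 1) → L1-HIT  vc=[17, 20, 29]
12: 0x67 (blk 12, set 0) → L1-HIT  vc=[17, 20, 29]
13: 0x64 (blk 12, set 0) → L1-HIT  vc=[17, 20, 29]

OUTCOME = MISS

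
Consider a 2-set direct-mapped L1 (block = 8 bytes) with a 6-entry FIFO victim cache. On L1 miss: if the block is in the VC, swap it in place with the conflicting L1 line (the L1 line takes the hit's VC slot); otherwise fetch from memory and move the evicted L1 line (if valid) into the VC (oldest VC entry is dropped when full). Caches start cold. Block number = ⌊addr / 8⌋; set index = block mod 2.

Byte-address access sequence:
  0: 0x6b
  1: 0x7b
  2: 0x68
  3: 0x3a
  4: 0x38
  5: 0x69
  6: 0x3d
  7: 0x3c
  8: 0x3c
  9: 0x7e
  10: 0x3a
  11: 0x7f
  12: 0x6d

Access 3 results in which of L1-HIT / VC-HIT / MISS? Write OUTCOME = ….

OUTCOME = MISS

0: 0x6b (blk 13, set 1) → MISS  vc=[]
1: 0x7b (blk 15, set 1) → MISS  vc=[13]
2: 0x68 (blk 13, set 1) → VC-HIT  vc=[15]
3: 0x3a (blk 7, set 1) → MISS  vc=[15, 13]
4: 0x38 (blk 7, set 1) → L1-HIT  vc=[15, 13]
5: 0x69 (blk 13, set 1) → VC-HIT  vc=[15, 7]
6: 0x3d (blk 7, set 1) → VC-HIT  vc=[15, 13]
7: 0x3c (blk 7, set 1) → L1-HIT  vc=[15, 13]
8: 0x3c (blk 7, set 1) → L1-HIT  vc=[15, 13]
9: 0x7e (blk 15, set 1) → VC-HIT  vc=[7, 13]
10: 0x3a (blk 7, set 1) → VC-HIT  vc=[15, 13]
11: 0x7f (blk 15, set 1) → VC-HIT  vc=[7, 13]
12: 0x6d (blk 13, set 1) → VC-HIT  vc=[7, 15]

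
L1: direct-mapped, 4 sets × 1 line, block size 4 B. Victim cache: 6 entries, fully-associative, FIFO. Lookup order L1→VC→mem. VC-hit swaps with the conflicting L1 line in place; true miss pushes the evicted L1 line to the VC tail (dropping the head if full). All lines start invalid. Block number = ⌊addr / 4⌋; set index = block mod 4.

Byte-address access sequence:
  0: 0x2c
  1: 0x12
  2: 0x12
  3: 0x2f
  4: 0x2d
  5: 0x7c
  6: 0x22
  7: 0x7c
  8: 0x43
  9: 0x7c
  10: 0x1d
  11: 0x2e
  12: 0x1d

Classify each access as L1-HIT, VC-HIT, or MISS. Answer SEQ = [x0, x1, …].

#0 0x2c→b11/s3 MISS; vc=[]
#1 0x12→b4/s0 MISS; vc=[]
#2 0x12→b4/s0 L1-HIT; vc=[]
#3 0x2f→b11/s3 L1-HIT; vc=[]
#4 0x2d→b11/s3 L1-HIT; vc=[]
#5 0x7c→b31/s3 MISS; vc=[11]
#6 0x22→b8/s0 MISS; vc=[11,4]
#7 0x7c→b31/s3 L1-HIT; vc=[11,4]
#8 0x43→b16/s0 MISS; vc=[11,4,8]
#9 0x7c→b31/s3 L1-HIT; vc=[11,4,8]
#10 0x1d→b7/s3 MISS; vc=[11,4,8,31]
#11 0x2e→b11/s3 VC-HIT; vc=[7,4,8,31]
#12 0x1d→b7/s3 VC-HIT; vc=[11,4,8,31]

SEQ = [MISS, MISS, L1-HIT, L1-HIT, L1-HIT, MISS, MISS, L1-HIT, MISS, L1-HIT, MISS, VC-HIT, VC-HIT]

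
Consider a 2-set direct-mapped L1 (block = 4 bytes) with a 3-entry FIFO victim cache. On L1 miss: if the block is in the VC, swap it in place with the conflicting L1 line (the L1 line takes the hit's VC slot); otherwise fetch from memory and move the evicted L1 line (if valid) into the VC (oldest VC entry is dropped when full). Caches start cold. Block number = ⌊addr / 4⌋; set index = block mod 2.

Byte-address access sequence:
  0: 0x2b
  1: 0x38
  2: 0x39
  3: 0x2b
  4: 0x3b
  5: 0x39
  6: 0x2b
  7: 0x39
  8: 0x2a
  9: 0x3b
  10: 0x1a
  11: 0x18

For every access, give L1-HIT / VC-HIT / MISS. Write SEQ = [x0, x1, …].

0: 0x2b (blk 10, set 0) → MISS  vc=[]
1: 0x38 (blk 14, set 0) → MISS  vc=[10]
2: 0x39 (blk 14, set 0) → L1-HIT  vc=[10]
3: 0x2b (blk 10, set 0) → VC-HIT  vc=[14]
4: 0x3b (blk 14, set 0) → VC-HIT  vc=[10]
5: 0x39 (blk 14, set 0) → L1-HIT  vc=[10]
6: 0x2b (blk 10, set 0) → VC-HIT  vc=[14]
7: 0x39 (blk 14, set 0) → VC-HIT  vc=[10]
8: 0x2a (blk 10, set 0) → VC-HIT  vc=[14]
9: 0x3b (blk 14, set 0) → VC-HIT  vc=[10]
10: 0x1a (blk 6, set 0) → MISS  vc=[10, 14]
11: 0x18 (blk 6, set 0) → L1-HIT  vc=[10, 14]

SEQ = [MISS, MISS, L1-HIT, VC-HIT, VC-HIT, L1-HIT, VC-HIT, VC-HIT, VC-HIT, VC-HIT, MISS, L1-HIT]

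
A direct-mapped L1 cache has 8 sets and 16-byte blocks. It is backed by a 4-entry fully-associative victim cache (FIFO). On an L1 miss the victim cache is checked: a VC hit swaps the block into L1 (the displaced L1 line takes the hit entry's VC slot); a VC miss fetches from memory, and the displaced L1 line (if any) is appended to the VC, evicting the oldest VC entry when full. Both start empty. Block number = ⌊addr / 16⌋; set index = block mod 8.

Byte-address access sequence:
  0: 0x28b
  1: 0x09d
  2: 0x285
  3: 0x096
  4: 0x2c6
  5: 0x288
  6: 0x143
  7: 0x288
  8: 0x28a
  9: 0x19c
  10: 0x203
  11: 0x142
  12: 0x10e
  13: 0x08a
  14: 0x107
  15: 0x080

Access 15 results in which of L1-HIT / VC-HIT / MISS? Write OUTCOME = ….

0: 0x28b (blk 40, set 0) → MISS  vc=[]
1: 0x9d (blk 9, set 1) → MISS  vc=[]
2: 0x285 (blk 40, set 0) → L1-HIT  vc=[]
3: 0x96 (blk 9, set 1) → L1-HIT  vc=[]
4: 0x2c6 (blk 44, set 4) → MISS  vc=[]
5: 0x288 (blk 40, set 0) → L1-HIT  vc=[]
6: 0x143 (blk 20, set 4) → MISS  vc=[44]
7: 0x288 (blk 40, set 0) → L1-HIT  vc=[44]
8: 0x28a (blk 40, set 0) → L1-HIT  vc=[44]
9: 0x19c (blk 25, set 1) → MISS  vc=[44, 9]
10: 0x203 (blk 32, set 0) → MISS  vc=[44, 9, 40]
11: 0x142 (blk 20, set 4) → L1-HIT  vc=[44, 9, 40]
12: 0x10e (blk 16, set 0) → MISS  vc=[44, 9, 40, 32]
13: 0x8a (blk 8, set 0) → MISS  vc=[9, 40, 32, 16]
14: 0x107 (blk 16, set 0) → VC-HIT  vc=[9, 40, 32, 8]
15: 0x80 (blk 8, set 0) → VC-HIT  vc=[9, 40, 32, 16]

OUTCOME = VC-HIT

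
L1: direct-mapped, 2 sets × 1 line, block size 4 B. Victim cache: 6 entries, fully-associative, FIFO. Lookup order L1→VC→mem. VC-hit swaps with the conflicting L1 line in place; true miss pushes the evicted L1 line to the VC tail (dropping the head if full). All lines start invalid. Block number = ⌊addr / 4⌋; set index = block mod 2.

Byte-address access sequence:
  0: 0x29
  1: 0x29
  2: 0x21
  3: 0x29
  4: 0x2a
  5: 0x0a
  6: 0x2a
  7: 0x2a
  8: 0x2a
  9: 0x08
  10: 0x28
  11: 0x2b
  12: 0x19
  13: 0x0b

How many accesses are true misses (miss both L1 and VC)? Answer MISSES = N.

MISSES = 4

#0 0x29→b10/s0 MISS; vc=[]
#1 0x29→b10/s0 L1-HIT; vc=[]
#2 0x21→b8/s0 MISS; vc=[10]
#3 0x29→b10/s0 VC-HIT; vc=[8]
#4 0x2a→b10/s0 L1-HIT; vc=[8]
#5 0xa→b2/s0 MISS; vc=[8,10]
#6 0x2a→b10/s0 VC-HIT; vc=[8,2]
#7 0x2a→b10/s0 L1-HIT; vc=[8,2]
#8 0x2a→b10/s0 L1-HIT; vc=[8,2]
#9 0x8→b2/s0 VC-HIT; vc=[8,10]
#10 0x28→b10/s0 VC-HIT; vc=[8,2]
#11 0x2b→b10/s0 L1-HIT; vc=[8,2]
#12 0x19→b6/s0 MISS; vc=[8,2,10]
#13 0xb→b2/s0 VC-HIT; vc=[8,6,10]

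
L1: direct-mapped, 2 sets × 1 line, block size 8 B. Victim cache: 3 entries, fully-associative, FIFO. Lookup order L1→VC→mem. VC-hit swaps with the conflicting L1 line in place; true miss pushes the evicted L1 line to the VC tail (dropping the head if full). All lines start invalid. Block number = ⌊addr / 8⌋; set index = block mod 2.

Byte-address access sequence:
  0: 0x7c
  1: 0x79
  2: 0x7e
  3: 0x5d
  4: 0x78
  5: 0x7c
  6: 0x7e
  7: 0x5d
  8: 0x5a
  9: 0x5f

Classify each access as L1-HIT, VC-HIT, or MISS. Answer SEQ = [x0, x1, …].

SEQ = [MISS, L1-HIT, L1-HIT, MISS, VC-HIT, L1-HIT, L1-HIT, VC-HIT, L1-HIT, L1-HIT]

#0 0x7c→b15/s1 MISS; vc=[]
#1 0x79→b15/s1 L1-HIT; vc=[]
#2 0x7e→b15/s1 L1-HIT; vc=[]
#3 0x5d→b11/s1 MISS; vc=[15]
#4 0x78→b15/s1 VC-HIT; vc=[11]
#5 0x7c→b15/s1 L1-HIT; vc=[11]
#6 0x7e→b15/s1 L1-HIT; vc=[11]
#7 0x5d→b11/s1 VC-HIT; vc=[15]
#8 0x5a→b11/s1 L1-HIT; vc=[15]
#9 0x5f→b11/s1 L1-HIT; vc=[15]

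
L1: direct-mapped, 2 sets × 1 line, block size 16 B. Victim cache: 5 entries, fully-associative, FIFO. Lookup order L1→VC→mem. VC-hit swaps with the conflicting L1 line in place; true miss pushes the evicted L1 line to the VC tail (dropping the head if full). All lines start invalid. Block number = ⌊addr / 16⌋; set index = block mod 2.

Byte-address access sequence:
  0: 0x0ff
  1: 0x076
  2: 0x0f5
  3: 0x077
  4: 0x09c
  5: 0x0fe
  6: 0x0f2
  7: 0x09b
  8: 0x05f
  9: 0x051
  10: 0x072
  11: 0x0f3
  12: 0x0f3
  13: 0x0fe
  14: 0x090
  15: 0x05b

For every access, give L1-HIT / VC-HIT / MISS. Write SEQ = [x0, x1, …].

SEQ = [MISS, MISS, VC-HIT, VC-HIT, MISS, VC-HIT, L1-HIT, VC-HIT, MISS, L1-HIT, VC-HIT, VC-HIT, L1-HIT, L1-HIT, VC-HIT, VC-HIT]

  [0] addr=0xff blk=15 s=1: MISS | VC []
  [1] addr=0x76 blk=7 s=1: MISS | VC [15]
  [2] addr=0xf5 blk=15 s=1: VC-HIT | VC [7]
  [3] addr=0x77 blk=7 s=1: VC-HIT | VC [15]
  [4] addr=0x9c blk=9 s=1: MISS | VC [15, 7]
  [5] addr=0xfe blk=15 s=1: VC-HIT | VC [9, 7]
  [6] addr=0xf2 blk=15 s=1: L1-HIT | VC [9, 7]
  [7] addr=0x9b blk=9 s=1: VC-HIT | VC [15, 7]
  [8] addr=0x5f blk=5 s=1: MISS | VC [15, 7, 9]
  [9] addr=0x51 blk=5 s=1: L1-HIT | VC [15, 7, 9]
  [10] addr=0x72 blk=7 s=1: VC-HIT | VC [15, 5, 9]
  [11] addr=0xf3 blk=15 s=1: VC-HIT | VC [7, 5, 9]
  [12] addr=0xf3 blk=15 s=1: L1-HIT | VC [7, 5, 9]
  [13] addr=0xfe blk=15 s=1: L1-HIT | VC [7, 5, 9]
  [14] addr=0x90 blk=9 s=1: VC-HIT | VC [7, 5, 15]
  [15] addr=0x5b blk=5 s=1: VC-HIT | VC [7, 9, 15]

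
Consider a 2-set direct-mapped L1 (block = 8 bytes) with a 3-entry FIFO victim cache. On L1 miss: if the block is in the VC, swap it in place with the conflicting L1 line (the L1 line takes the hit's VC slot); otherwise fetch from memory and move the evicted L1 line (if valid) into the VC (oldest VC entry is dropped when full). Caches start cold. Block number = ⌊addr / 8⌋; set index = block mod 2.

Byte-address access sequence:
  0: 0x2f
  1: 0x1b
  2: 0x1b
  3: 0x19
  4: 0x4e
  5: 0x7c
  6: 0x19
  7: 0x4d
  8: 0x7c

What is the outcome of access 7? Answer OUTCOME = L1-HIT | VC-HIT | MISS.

#0 0x2f→b5/s1 MISS; vc=[]
#1 0x1b→b3/s1 MISS; vc=[5]
#2 0x1b→b3/s1 L1-HIT; vc=[5]
#3 0x19→b3/s1 L1-HIT; vc=[5]
#4 0x4e→b9/s1 MISS; vc=[5,3]
#5 0x7c→b15/s1 MISS; vc=[5,3,9]
#6 0x19→b3/s1 VC-HIT; vc=[5,15,9]
#7 0x4d→b9/s1 VC-HIT; vc=[5,15,3]
#8 0x7c→b15/s1 VC-HIT; vc=[5,9,3]

OUTCOME = VC-HIT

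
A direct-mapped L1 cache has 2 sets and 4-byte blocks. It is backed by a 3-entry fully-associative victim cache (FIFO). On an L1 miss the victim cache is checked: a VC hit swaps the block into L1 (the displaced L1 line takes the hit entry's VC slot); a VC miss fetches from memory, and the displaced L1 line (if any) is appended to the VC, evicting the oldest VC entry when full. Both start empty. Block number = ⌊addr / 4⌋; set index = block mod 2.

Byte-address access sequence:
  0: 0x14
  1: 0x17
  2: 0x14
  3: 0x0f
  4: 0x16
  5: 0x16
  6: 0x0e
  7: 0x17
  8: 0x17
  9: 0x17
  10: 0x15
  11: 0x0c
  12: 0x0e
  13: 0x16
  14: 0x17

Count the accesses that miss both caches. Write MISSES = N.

MISSES = 2

#0 0x14→b5/s1 MISS; vc=[]
#1 0x17→b5/s1 L1-HIT; vc=[]
#2 0x14→b5/s1 L1-HIT; vc=[]
#3 0xf→b3/s1 MISS; vc=[5]
#4 0x16→b5/s1 VC-HIT; vc=[3]
#5 0x16→b5/s1 L1-HIT; vc=[3]
#6 0xe→b3/s1 VC-HIT; vc=[5]
#7 0x17→b5/s1 VC-HIT; vc=[3]
#8 0x17→b5/s1 L1-HIT; vc=[3]
#9 0x17→b5/s1 L1-HIT; vc=[3]
#10 0x15→b5/s1 L1-HIT; vc=[3]
#11 0xc→b3/s1 VC-HIT; vc=[5]
#12 0xe→b3/s1 L1-HIT; vc=[5]
#13 0x16→b5/s1 VC-HIT; vc=[3]
#14 0x17→b5/s1 L1-HIT; vc=[3]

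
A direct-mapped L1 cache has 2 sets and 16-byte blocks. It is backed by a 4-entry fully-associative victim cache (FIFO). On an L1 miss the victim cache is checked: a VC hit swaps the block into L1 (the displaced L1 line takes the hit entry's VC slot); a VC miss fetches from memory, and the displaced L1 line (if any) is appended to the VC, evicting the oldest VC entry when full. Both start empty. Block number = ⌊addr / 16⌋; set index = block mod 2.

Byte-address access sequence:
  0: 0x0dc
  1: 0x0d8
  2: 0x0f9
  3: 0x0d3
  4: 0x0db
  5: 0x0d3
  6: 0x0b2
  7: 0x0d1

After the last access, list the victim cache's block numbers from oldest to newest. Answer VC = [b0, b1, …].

0: 0xdc (blk 13, set 1) → MISS  vc=[]
1: 0xd8 (blk 13, set 1) → L1-HIT  vc=[]
2: 0xf9 (blk 15, set 1) → MISS  vc=[13]
3: 0xd3 (blk 13, set 1) → VC-HIT  vc=[15]
4: 0xdb (blk 13, set 1) → L1-HIT  vc=[15]
5: 0xd3 (blk 13, set 1) → L1-HIT  vc=[15]
6: 0xb2 (blk 11, set 1) → MISS  vc=[15, 13]
7: 0xd1 (blk 13, set 1) → VC-HIT  vc=[15, 11]

VC = [15, 11]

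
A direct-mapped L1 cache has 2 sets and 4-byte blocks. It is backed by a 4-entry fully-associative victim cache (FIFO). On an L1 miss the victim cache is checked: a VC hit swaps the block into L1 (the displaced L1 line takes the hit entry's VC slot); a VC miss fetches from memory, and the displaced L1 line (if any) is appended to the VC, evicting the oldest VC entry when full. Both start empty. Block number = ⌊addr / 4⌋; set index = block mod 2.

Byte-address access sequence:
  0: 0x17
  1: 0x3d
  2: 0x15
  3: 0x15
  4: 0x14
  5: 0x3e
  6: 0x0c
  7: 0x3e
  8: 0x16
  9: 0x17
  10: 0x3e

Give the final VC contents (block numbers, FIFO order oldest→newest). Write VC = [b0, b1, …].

VC = [5, 3]

  [0] addr=0x17 blk=5 s=1: MISS | VC []
  [1] addr=0x3d blk=15 s=1: MISS | VC [5]
  [2] addr=0x15 blk=5 s=1: VC-HIT | VC [15]
  [3] addr=0x15 blk=5 s=1: L1-HIT | VC [15]
  [4] addr=0x14 blk=5 s=1: L1-HIT | VC [15]
  [5] addr=0x3e blk=15 s=1: VC-HIT | VC [5]
  [6] addr=0xc blk=3 s=1: MISS | VC [5, 15]
  [7] addr=0x3e blk=15 s=1: VC-HIT | VC [5, 3]
  [8] addr=0x16 blk=5 s=1: VC-HIT | VC [15, 3]
  [9] addr=0x17 blk=5 s=1: L1-HIT | VC [15, 3]
  [10] addr=0x3e blk=15 s=1: VC-HIT | VC [5, 3]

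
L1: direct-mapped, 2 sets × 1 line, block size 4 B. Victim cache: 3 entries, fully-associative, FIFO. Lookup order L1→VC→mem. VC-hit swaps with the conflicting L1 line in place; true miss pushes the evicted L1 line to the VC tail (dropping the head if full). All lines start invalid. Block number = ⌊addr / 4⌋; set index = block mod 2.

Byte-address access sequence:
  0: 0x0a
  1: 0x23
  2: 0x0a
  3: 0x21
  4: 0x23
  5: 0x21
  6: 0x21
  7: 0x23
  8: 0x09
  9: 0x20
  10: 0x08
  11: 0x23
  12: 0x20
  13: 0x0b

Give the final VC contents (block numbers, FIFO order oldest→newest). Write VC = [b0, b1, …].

0: 0xa (blk 2, set 0) → MISS  vc=[]
1: 0x23 (blk 8, set 0) → MISS  vc=[2]
2: 0xa (blk 2, set 0) → VC-HIT  vc=[8]
3: 0x21 (blk 8, set 0) → VC-HIT  vc=[2]
4: 0x23 (blk 8, set 0) → L1-HIT  vc=[2]
5: 0x21 (blk 8, set 0) → L1-HIT  vc=[2]
6: 0x21 (blk 8, set 0) → L1-HIT  vc=[2]
7: 0x23 (blk 8, set 0) → L1-HIT  vc=[2]
8: 0x9 (blk 2, set 0) → VC-HIT  vc=[8]
9: 0x20 (blk 8, set 0) → VC-HIT  vc=[2]
10: 0x8 (blk 2, set 0) → VC-HIT  vc=[8]
11: 0x23 (blk 8, set 0) → VC-HIT  vc=[2]
12: 0x20 (blk 8, set 0) → L1-HIT  vc=[2]
13: 0xb (blk 2, set 0) → VC-HIT  vc=[8]

VC = [8]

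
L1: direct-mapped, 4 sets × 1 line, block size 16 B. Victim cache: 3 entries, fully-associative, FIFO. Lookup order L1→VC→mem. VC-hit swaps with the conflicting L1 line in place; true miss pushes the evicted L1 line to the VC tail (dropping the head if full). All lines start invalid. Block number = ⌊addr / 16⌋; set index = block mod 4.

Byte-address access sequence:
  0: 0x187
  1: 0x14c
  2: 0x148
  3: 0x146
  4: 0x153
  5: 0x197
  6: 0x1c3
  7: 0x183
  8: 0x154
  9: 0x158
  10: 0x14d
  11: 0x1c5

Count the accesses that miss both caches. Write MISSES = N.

  [0] addr=0x187 blk=24 s=0: MISS | VC []
  [1] addr=0x14c blk=20 s=0: MISS | VC [24]
  [2] addr=0x148 blk=20 s=0: L1-HIT | VC [24]
  [3] addr=0x146 blk=20 s=0: L1-HIT | VC [24]
  [4] addr=0x153 blk=21 s=1: MISS | VC [24]
  [5] addr=0x197 blk=25 s=1: MISS | VC [24, 21]
  [6] addr=0x1c3 blk=28 s=0: MISS | VC [24, 21, 20]
  [7] addr=0x183 blk=24 s=0: VC-HIT | VC [28, 21, 20]
  [8] addr=0x154 blk=21 s=1: VC-HIT | VC [28, 25, 20]
  [9] addr=0x158 blk=21 s=1: L1-HIT | VC [28, 25, 20]
  [10] addr=0x14d blk=20 s=0: VC-HIT | VC [28, 25, 24]
  [11] addr=0x1c5 blk=28 s=0: VC-HIT | VC [20, 25, 24]

MISSES = 5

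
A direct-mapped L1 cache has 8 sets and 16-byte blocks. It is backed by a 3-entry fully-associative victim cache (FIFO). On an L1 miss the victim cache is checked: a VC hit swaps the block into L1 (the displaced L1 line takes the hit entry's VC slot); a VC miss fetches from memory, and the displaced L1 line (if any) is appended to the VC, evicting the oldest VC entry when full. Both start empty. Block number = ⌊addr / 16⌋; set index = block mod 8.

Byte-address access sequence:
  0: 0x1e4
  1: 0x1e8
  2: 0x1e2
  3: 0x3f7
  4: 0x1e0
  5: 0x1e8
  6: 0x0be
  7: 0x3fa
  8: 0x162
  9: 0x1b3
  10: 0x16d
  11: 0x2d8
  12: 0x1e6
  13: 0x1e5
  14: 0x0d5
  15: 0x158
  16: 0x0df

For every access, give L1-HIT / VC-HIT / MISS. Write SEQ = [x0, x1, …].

SEQ = [MISS, L1-HIT, L1-HIT, MISS, L1-HIT, L1-HIT, MISS, L1-HIT, MISS, MISS, L1-HIT, MISS, VC-HIT, L1-HIT, MISS, MISS, VC-HIT]

#0 0x1e4→b30/s6 MISS; vc=[]
#1 0x1e8→b30/s6 L1-HIT; vc=[]
#2 0x1e2→b30/s6 L1-HIT; vc=[]
#3 0x3f7→b63/s7 MISS; vc=[]
#4 0x1e0→b30/s6 L1-HIT; vc=[]
#5 0x1e8→b30/s6 L1-HIT; vc=[]
#6 0xbe→b11/s3 MISS; vc=[]
#7 0x3fa→b63/s7 L1-HIT; vc=[]
#8 0x162→b22/s6 MISS; vc=[30]
#9 0x1b3→b27/s3 MISS; vc=[30,11]
#10 0x16d→b22/s6 L1-HIT; vc=[30,11]
#11 0x2d8→b45/s5 MISS; vc=[30,11]
#12 0x1e6→b30/s6 VC-HIT; vc=[22,11]
#13 0x1e5→b30/s6 L1-HIT; vc=[22,11]
#14 0xd5→b13/s5 MISS; vc=[22,11,45]
#15 0x158→b21/s5 MISS; vc=[11,45,13]
#16 0xdf→b13/s5 VC-HIT; vc=[11,45,21]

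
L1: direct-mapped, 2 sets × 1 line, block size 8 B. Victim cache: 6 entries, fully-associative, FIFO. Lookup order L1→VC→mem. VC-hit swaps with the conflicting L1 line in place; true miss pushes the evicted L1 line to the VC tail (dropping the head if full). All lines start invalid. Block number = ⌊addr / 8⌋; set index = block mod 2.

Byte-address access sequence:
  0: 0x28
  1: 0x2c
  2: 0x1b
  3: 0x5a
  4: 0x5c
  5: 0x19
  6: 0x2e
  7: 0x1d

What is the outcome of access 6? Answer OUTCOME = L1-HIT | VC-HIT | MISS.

#0 0x28→b5/s1 MISS; vc=[]
#1 0x2c→b5/s1 L1-HIT; vc=[]
#2 0x1b→b3/s1 MISS; vc=[5]
#3 0x5a→b11/s1 MISS; vc=[5,3]
#4 0x5c→b11/s1 L1-HIT; vc=[5,3]
#5 0x19→b3/s1 VC-HIT; vc=[5,11]
#6 0x2e→b5/s1 VC-HIT; vc=[3,11]
#7 0x1d→b3/s1 VC-HIT; vc=[5,11]

OUTCOME = VC-HIT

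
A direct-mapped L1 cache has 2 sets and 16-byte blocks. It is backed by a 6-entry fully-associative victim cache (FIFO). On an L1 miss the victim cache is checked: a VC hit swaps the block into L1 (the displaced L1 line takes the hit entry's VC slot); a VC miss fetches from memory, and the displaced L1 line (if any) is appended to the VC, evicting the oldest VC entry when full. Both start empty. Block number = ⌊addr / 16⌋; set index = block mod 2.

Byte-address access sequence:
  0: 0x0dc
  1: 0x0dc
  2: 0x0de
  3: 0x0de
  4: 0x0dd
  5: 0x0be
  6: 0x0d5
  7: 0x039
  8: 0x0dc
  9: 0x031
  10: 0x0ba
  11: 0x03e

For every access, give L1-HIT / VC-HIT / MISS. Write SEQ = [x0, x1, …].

0: 0xdc (blk 13, set 1) → MISS  vc=[]
1: 0xdc (blk 13, set 1) → L1-HIT  vc=[]
2: 0xde (blk 13, set 1) → L1-HIT  vc=[]
3: 0xde (blk 13, set 1) → L1-HIT  vc=[]
4: 0xdd (blk 13, set 1) → L1-HIT  vc=[]
5: 0xbe (blk 11, set 1) → MISS  vc=[13]
6: 0xd5 (blk 13, set 1) → VC-HIT  vc=[11]
7: 0x39 (blk 3, set 1) → MISS  vc=[11, 13]
8: 0xdc (blk 13, set 1) → VC-HIT  vc=[11, 3]
9: 0x31 (blk 3, set 1) → VC-HIT  vc=[11, 13]
10: 0xba (blk 11, set 1) → VC-HIT  vc=[3, 13]
11: 0x3e (blk 3, set 1) → VC-HIT  vc=[11, 13]

SEQ = [MISS, L1-HIT, L1-HIT, L1-HIT, L1-HIT, MISS, VC-HIT, MISS, VC-HIT, VC-HIT, VC-HIT, VC-HIT]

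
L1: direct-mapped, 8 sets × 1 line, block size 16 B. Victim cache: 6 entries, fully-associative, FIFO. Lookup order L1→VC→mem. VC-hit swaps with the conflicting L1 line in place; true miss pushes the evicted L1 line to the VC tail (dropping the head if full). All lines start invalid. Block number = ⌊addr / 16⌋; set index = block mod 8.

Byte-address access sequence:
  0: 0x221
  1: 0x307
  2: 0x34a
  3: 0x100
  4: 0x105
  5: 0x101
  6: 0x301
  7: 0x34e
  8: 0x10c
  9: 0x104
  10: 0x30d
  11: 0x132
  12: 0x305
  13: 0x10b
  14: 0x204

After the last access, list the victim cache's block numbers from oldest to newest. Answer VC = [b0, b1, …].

0: 0x221 (blk 34, set 2) → MISS  vc=[]
1: 0x307 (blk 48, set 0) → MISS  vc=[]
2: 0x34a (blk 52, set 4) → MISS  vc=[]
3: 0x100 (blk 16, set 0) → MISS  vc=[48]
4: 0x105 (blk 16, set 0) → L1-HIT  vc=[48]
5: 0x101 (blk 16, set 0) → L1-HIT  vc=[48]
6: 0x301 (blk 48, set 0) → VC-HIT  vc=[16]
7: 0x34e (blk 52, set 4) → L1-HIT  vc=[16]
8: 0x10c (blk 16, set 0) → VC-HIT  vc=[48]
9: 0x104 (blk 16, set 0) → L1-HIT  vc=[48]
10: 0x30d (blk 48, set 0) → VC-HIT  vc=[16]
11: 0x132 (blk 19, set 3) → MISS  vc=[16]
12: 0x305 (blk 48, set 0) → L1-HIT  vc=[16]
13: 0x10b (blk 16, set 0) → VC-HIT  vc=[48]
14: 0x204 (blk 32, set 0) → MISS  vc=[48, 16]

VC = [48, 16]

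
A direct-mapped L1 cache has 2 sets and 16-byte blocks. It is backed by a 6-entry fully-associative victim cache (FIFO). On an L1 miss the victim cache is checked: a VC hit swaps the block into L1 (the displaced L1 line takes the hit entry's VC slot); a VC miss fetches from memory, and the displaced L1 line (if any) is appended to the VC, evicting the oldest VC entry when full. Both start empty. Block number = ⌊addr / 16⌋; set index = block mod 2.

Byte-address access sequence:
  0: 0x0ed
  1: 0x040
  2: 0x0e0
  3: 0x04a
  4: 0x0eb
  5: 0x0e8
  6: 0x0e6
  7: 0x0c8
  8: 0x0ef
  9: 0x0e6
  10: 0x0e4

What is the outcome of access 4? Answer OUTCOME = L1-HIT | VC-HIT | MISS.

OUTCOME = VC-HIT

0: 0xed (blk 14, set 0) → MISS  vc=[]
1: 0x40 (blk 4, set 0) → MISS  vc=[14]
2: 0xe0 (blk 14, set 0) → VC-HIT  vc=[4]
3: 0x4a (blk 4, set 0) → VC-HIT  vc=[14]
4: 0xeb (blk 14, set 0) → VC-HIT  vc=[4]
5: 0xe8 (blk 14, set 0) → L1-HIT  vc=[4]
6: 0xe6 (blk 14, set 0) → L1-HIT  vc=[4]
7: 0xc8 (blk 12, set 0) → MISS  vc=[4, 14]
8: 0xef (blk 14, set 0) → VC-HIT  vc=[4, 12]
9: 0xe6 (blk 14, set 0) → L1-HIT  vc=[4, 12]
10: 0xe4 (blk 14, set 0) → L1-HIT  vc=[4, 12]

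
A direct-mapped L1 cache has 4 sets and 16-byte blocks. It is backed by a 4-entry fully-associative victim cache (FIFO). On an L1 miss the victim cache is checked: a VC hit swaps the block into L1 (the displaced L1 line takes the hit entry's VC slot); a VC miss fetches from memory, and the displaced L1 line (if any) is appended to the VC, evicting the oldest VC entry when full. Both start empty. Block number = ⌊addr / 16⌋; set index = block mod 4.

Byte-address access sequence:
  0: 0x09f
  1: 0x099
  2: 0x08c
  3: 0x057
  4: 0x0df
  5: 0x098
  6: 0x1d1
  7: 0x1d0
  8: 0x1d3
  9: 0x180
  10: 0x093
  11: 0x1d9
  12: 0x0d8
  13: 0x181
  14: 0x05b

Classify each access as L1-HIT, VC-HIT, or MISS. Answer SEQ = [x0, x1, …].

#0 0x9f→b9/s1 MISS; vc=[]
#1 0x99→b9/s1 L1-HIT; vc=[]
#2 0x8c→b8/s0 MISS; vc=[]
#3 0x57→b5/s1 MISS; vc=[9]
#4 0xdf→b13/s1 MISS; vc=[9,5]
#5 0x98→b9/s1 VC-HIT; vc=[13,5]
#6 0x1d1→b29/s1 MISS; vc=[13,5,9]
#7 0x1d0→b29/s1 L1-HIT; vc=[13,5,9]
#8 0x1d3→b29/s1 L1-HIT; vc=[13,5,9]
#9 0x180→b24/s0 MISS; vc=[13,5,9,8]
#10 0x93→b9/s1 VC-HIT; vc=[13,5,29,8]
#11 0x1d9→b29/s1 VC-HIT; vc=[13,5,9,8]
#12 0xd8→b13/s1 VC-HIT; vc=[29,5,9,8]
#13 0x181→b24/s0 L1-HIT; vc=[29,5,9,8]
#14 0x5b→b5/s1 VC-HIT; vc=[29,13,9,8]

SEQ = [MISS, L1-HIT, MISS, MISS, MISS, VC-HIT, MISS, L1-HIT, L1-HIT, MISS, VC-HIT, VC-HIT, VC-HIT, L1-HIT, VC-HIT]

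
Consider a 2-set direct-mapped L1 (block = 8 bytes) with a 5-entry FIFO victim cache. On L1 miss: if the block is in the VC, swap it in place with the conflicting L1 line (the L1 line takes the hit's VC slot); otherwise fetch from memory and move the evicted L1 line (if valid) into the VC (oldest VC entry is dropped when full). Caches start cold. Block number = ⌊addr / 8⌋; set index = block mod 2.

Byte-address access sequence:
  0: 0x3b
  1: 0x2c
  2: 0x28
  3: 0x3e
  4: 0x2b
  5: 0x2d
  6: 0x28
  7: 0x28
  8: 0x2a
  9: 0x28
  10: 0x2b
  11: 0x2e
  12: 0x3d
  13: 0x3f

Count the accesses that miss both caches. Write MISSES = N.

MISSES = 2

0: 0x3b (blk 7, set 1) → MISS  vc=[]
1: 0x2c (blk 5, set 1) → MISS  vc=[7]
2: 0x28 (blk 5, set 1) → L1-HIT  vc=[7]
3: 0x3e (blk 7, set 1) → VC-HIT  vc=[5]
4: 0x2b (blk 5, set 1) → VC-HIT  vc=[7]
5: 0x2d (blk 5, set 1) → L1-HIT  vc=[7]
6: 0x28 (blk 5, set 1) → L1-HIT  vc=[7]
7: 0x28 (blk 5, set 1) → L1-HIT  vc=[7]
8: 0x2a (blk 5, set 1) → L1-HIT  vc=[7]
9: 0x28 (blk 5, set 1) → L1-HIT  vc=[7]
10: 0x2b (blk 5, set 1) → L1-HIT  vc=[7]
11: 0x2e (blk 5, set 1) → L1-HIT  vc=[7]
12: 0x3d (blk 7, set 1) → VC-HIT  vc=[5]
13: 0x3f (blk 7, set 1) → L1-HIT  vc=[5]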